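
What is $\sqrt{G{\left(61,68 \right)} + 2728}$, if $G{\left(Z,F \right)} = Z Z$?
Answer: $\sqrt{6449} \approx 80.306$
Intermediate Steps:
$G{\left(Z,F \right)} = Z^{2}$
$\sqrt{G{\left(61,68 \right)} + 2728} = \sqrt{61^{2} + 2728} = \sqrt{3721 + 2728} = \sqrt{6449}$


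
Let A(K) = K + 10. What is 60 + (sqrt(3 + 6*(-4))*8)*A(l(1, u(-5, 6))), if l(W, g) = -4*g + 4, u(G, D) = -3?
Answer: 60 + 208*I*sqrt(21) ≈ 60.0 + 953.18*I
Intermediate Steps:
l(W, g) = 4 - 4*g
A(K) = 10 + K
60 + (sqrt(3 + 6*(-4))*8)*A(l(1, u(-5, 6))) = 60 + (sqrt(3 + 6*(-4))*8)*(10 + (4 - 4*(-3))) = 60 + (sqrt(3 - 24)*8)*(10 + (4 + 12)) = 60 + (sqrt(-21)*8)*(10 + 16) = 60 + ((I*sqrt(21))*8)*26 = 60 + (8*I*sqrt(21))*26 = 60 + 208*I*sqrt(21)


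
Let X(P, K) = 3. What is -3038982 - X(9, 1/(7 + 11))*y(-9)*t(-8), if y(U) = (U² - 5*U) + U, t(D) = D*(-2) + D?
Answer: -3041790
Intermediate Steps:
t(D) = -D (t(D) = -2*D + D = -D)
y(U) = U² - 4*U
-3038982 - X(9, 1/(7 + 11))*y(-9)*t(-8) = -3038982 - 3*(-9*(-4 - 9))*(-1*(-8)) = -3038982 - 3*(-9*(-13))*8 = -3038982 - 3*117*8 = -3038982 - 351*8 = -3038982 - 1*2808 = -3038982 - 2808 = -3041790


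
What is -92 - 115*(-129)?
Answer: 14743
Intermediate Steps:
-92 - 115*(-129) = -92 + 14835 = 14743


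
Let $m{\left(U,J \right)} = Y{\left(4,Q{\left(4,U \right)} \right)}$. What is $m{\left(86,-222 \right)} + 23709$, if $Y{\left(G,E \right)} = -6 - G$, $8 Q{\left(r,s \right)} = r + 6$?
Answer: $23699$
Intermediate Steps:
$Q{\left(r,s \right)} = \frac{3}{4} + \frac{r}{8}$ ($Q{\left(r,s \right)} = \frac{r + 6}{8} = \frac{6 + r}{8} = \frac{3}{4} + \frac{r}{8}$)
$m{\left(U,J \right)} = -10$ ($m{\left(U,J \right)} = -6 - 4 = -10$)
$m{\left(86,-222 \right)} + 23709 = -10 + 23709 = 23699$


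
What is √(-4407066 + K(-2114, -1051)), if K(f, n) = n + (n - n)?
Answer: 17*I*√15253 ≈ 2099.6*I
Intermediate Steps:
K(f, n) = n (K(f, n) = n + 0 = n)
√(-4407066 + K(-2114, -1051)) = √(-4407066 - 1051) = √(-4408117) = 17*I*√15253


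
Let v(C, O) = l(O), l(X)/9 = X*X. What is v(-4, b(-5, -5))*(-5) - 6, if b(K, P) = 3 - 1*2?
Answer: -51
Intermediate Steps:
l(X) = 9*X**2 (l(X) = 9*(X*X) = 9*X**2)
b(K, P) = 1 (b(K, P) = 3 - 2 = 1)
v(C, O) = 9*O**2
v(-4, b(-5, -5))*(-5) - 6 = (9*1**2)*(-5) - 6 = (9*1)*(-5) - 6 = 9*(-5) - 6 = -45 - 6 = -51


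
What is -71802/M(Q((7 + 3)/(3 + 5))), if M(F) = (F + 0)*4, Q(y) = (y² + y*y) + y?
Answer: -143604/35 ≈ -4103.0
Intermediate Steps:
Q(y) = y + 2*y² (Q(y) = (y² + y²) + y = 2*y² + y = y + 2*y²)
M(F) = 4*F (M(F) = F*4 = 4*F)
-71802/M(Q((7 + 3)/(3 + 5))) = -71802*(3 + 5)/(4*(1 + 2*((7 + 3)/(3 + 5)))*(7 + 3)) = -71802*1/(5*(1 + 2*(10/8))) = -71802*1/(5*(1 + 2*(10*(⅛)))) = -71802*1/(5*(1 + 2*(5/4))) = -71802*1/(5*(1 + 5/2)) = -71802/(4*((5/4)*(7/2))) = -71802/(4*(35/8)) = -71802/35/2 = -71802*2/35 = -143604/35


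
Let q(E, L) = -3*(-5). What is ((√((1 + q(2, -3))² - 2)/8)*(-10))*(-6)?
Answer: 15*√254/2 ≈ 119.53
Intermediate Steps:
q(E, L) = 15
((√((1 + q(2, -3))² - 2)/8)*(-10))*(-6) = ((√((1 + 15)² - 2)/8)*(-10))*(-6) = ((√(16² - 2)*(⅛))*(-10))*(-6) = ((√(256 - 2)*(⅛))*(-10))*(-6) = ((√254*(⅛))*(-10))*(-6) = ((√254/8)*(-10))*(-6) = -5*√254/4*(-6) = 15*√254/2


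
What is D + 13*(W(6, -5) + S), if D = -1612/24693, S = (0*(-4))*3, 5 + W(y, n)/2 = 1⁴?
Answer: -2569684/24693 ≈ -104.07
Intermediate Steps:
W(y, n) = -8 (W(y, n) = -10 + 2*1⁴ = -10 + 2*1 = -10 + 2 = -8)
S = 0 (S = 0*3 = 0)
D = -1612/24693 (D = -1612*1/24693 = -1612/24693 ≈ -0.065282)
D + 13*(W(6, -5) + S) = -1612/24693 + 13*(-8 + 0) = -1612/24693 + 13*(-8) = -1612/24693 - 104 = -2569684/24693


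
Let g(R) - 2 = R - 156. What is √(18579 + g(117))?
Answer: √18542 ≈ 136.17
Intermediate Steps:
g(R) = -154 + R (g(R) = 2 + (R - 156) = 2 + (-156 + R) = -154 + R)
√(18579 + g(117)) = √(18579 + (-154 + 117)) = √(18579 - 37) = √18542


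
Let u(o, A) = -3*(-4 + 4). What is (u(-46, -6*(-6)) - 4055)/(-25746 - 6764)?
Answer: 811/6502 ≈ 0.12473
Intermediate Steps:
u(o, A) = 0 (u(o, A) = -3*0 = 0)
(u(-46, -6*(-6)) - 4055)/(-25746 - 6764) = (0 - 4055)/(-25746 - 6764) = -4055/(-32510) = -4055*(-1/32510) = 811/6502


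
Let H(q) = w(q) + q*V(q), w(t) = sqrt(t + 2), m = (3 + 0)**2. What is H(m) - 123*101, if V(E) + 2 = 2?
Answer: -12423 + sqrt(11) ≈ -12420.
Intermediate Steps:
m = 9 (m = 3**2 = 9)
w(t) = sqrt(2 + t)
V(E) = 0 (V(E) = -2 + 2 = 0)
H(q) = sqrt(2 + q) (H(q) = sqrt(2 + q) + q*0 = sqrt(2 + q) + 0 = sqrt(2 + q))
H(m) - 123*101 = sqrt(2 + 9) - 123*101 = sqrt(11) - 12423 = -12423 + sqrt(11)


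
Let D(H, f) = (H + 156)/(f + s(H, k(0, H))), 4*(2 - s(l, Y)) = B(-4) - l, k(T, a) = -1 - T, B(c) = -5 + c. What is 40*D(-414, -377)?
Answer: 2752/127 ≈ 21.669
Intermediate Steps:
s(l, Y) = 17/4 + l/4 (s(l, Y) = 2 - ((-5 - 4) - l)/4 = 2 - (-9 - l)/4 = 2 + (9/4 + l/4) = 17/4 + l/4)
D(H, f) = (156 + H)/(17/4 + f + H/4) (D(H, f) = (H + 156)/(f + (17/4 + H/4)) = (156 + H)/(17/4 + f + H/4))
40*D(-414, -377) = 40*(4*(156 - 414)/(17 - 414 + 4*(-377))) = 40*(4*(-258)/(17 - 414 - 1508)) = 40*(4*(-258)/(-1905)) = 40*(4*(-1/1905)*(-258)) = 40*(344/635) = 2752/127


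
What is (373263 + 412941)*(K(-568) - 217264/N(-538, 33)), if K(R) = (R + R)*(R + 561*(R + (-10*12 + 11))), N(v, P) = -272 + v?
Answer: 15287163535252192/45 ≈ 3.3971e+14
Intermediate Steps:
K(R) = 2*R*(-61149 + 562*R) (K(R) = (2*R)*(R + 561*(R + (-120 + 11))) = (2*R)*(R + 561*(R - 109)) = (2*R)*(R + 561*(-109 + R)) = (2*R)*(R + (-61149 + 561*R)) = (2*R)*(-61149 + 562*R) = 2*R*(-61149 + 562*R))
(373263 + 412941)*(K(-568) - 217264/N(-538, 33)) = (373263 + 412941)*(2*(-568)*(-61149 + 562*(-568)) - 217264/(-272 - 538)) = 786204*(2*(-568)*(-61149 - 319216) - 217264/(-810)) = 786204*(2*(-568)*(-380365) - 217264*(-1/810)) = 786204*(432094640 + 108632/405) = 786204*(174998437832/405) = 15287163535252192/45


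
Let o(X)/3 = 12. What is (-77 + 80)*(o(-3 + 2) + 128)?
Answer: 492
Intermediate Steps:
o(X) = 36 (o(X) = 3*12 = 36)
(-77 + 80)*(o(-3 + 2) + 128) = (-77 + 80)*(36 + 128) = 3*164 = 492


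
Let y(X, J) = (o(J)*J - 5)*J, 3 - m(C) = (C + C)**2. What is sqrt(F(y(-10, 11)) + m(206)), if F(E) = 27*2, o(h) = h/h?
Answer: 7*I*sqrt(3463) ≈ 411.93*I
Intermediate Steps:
m(C) = 3 - 4*C**2 (m(C) = 3 - (C + C)**2 = 3 - (2*C)**2 = 3 - 4*C**2)
o(h) = 1
y(X, J) = J*(-5 + J) (y(X, J) = (1*J - 5)*J = (J - 5)*J = (-5 + J)*J = J*(-5 + J))
F(E) = 54
sqrt(F(y(-10, 11)) + m(206)) = sqrt(54 + (3 - 4*206**2)) = sqrt(54 + (3 - 4*42436)) = sqrt(54 + (3 - 169744)) = sqrt(54 - 169741) = sqrt(-169687) = 7*I*sqrt(3463)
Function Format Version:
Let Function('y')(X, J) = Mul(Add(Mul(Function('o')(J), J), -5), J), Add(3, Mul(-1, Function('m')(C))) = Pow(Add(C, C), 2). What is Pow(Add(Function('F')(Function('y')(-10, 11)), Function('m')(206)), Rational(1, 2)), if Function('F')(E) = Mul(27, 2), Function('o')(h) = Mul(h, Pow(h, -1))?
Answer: Mul(7, I, Pow(3463, Rational(1, 2))) ≈ Mul(411.93, I)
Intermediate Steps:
Function('m')(C) = Add(3, Mul(-4, Pow(C, 2))) (Function('m')(C) = Add(3, Mul(-1, Pow(Add(C, C), 2))) = Add(3, Mul(-1, Pow(Mul(2, C), 2))) = Add(3, Mul(-1, Mul(4, Pow(C, 2)))) = Add(3, Mul(-4, Pow(C, 2))))
Function('o')(h) = 1
Function('y')(X, J) = Mul(J, Add(-5, J)) (Function('y')(X, J) = Mul(Add(Mul(1, J), -5), J) = Mul(Add(J, -5), J) = Mul(Add(-5, J), J) = Mul(J, Add(-5, J)))
Function('F')(E) = 54
Pow(Add(Function('F')(Function('y')(-10, 11)), Function('m')(206)), Rational(1, 2)) = Pow(Add(54, Add(3, Mul(-4, Pow(206, 2)))), Rational(1, 2)) = Pow(Add(54, Add(3, Mul(-4, 42436))), Rational(1, 2)) = Pow(Add(54, Add(3, -169744)), Rational(1, 2)) = Pow(Add(54, -169741), Rational(1, 2)) = Pow(-169687, Rational(1, 2)) = Mul(7, I, Pow(3463, Rational(1, 2)))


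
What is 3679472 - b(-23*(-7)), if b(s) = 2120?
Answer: 3677352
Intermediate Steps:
3679472 - b(-23*(-7)) = 3679472 - 1*2120 = 3679472 - 2120 = 3677352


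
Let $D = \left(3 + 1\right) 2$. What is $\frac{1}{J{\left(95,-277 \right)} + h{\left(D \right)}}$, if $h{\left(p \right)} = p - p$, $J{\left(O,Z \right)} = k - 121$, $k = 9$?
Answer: $- \frac{1}{112} \approx -0.0089286$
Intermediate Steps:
$D = 8$ ($D = 4 \cdot 2 = 8$)
$J{\left(O,Z \right)} = -112$ ($J{\left(O,Z \right)} = 9 - 121 = -112$)
$h{\left(p \right)} = 0$
$\frac{1}{J{\left(95,-277 \right)} + h{\left(D \right)}} = \frac{1}{-112 + 0} = \frac{1}{-112} = - \frac{1}{112}$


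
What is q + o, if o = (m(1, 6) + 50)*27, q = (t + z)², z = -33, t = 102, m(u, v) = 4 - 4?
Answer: 6111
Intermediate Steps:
m(u, v) = 0
q = 4761 (q = (102 - 33)² = 69² = 4761)
o = 1350 (o = (0 + 50)*27 = 50*27 = 1350)
q + o = 4761 + 1350 = 6111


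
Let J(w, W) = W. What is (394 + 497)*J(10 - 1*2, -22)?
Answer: -19602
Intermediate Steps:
(394 + 497)*J(10 - 1*2, -22) = (394 + 497)*(-22) = 891*(-22) = -19602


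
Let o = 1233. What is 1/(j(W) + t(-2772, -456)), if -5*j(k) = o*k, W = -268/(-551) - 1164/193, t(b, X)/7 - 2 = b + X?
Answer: -106343/2256032402 ≈ -4.7137e-5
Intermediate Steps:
t(b, X) = 14 + 7*X + 7*b (t(b, X) = 14 + 7*(b + X) = 14 + 7*(X + b) = 14 + (7*X + 7*b) = 14 + 7*X + 7*b)
W = -589640/106343 (W = -268*(-1/551) - 1164*1/193 = 268/551 - 1164/193 = -589640/106343 ≈ -5.5447)
j(k) = -1233*k/5
1/(j(W) + t(-2772, -456)) = 1/(-1233/5*(-589640/106343) + (14 + 7*(-456) + 7*(-2772))) = 1/(145405224/106343 + (14 - 3192 - 19404)) = 1/(145405224/106343 - 22582) = 1/(-2256032402/106343) = -106343/2256032402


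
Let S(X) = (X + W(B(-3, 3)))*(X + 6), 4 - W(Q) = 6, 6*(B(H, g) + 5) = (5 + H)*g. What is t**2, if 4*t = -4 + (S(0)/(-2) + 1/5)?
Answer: 121/400 ≈ 0.30250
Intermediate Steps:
B(H, g) = -5 + g*(5 + H)/6 (B(H, g) = -5 + ((5 + H)*g)/6 = -5 + (g*(5 + H))/6 = -5 + g*(5 + H)/6)
W(Q) = -2 (W(Q) = 4 - 1*6 = 4 - 6 = -2)
S(X) = (-2 + X)*(6 + X) (S(X) = (X - 2)*(X + 6) = (-2 + X)*(6 + X))
t = 11/20 (t = (-4 + ((-12 + 0**2 + 4*0)/(-2) + 1/5))/4 = (-4 + ((-12 + 0 + 0)*(-1/2) + 1*(1/5)))/4 = (-4 + (-12*(-1/2) + 1/5))/4 = (-4 + (6 + 1/5))/4 = (-4 + 31/5)/4 = (1/4)*(11/5) = 11/20 ≈ 0.55000)
t**2 = (11/20)**2 = 121/400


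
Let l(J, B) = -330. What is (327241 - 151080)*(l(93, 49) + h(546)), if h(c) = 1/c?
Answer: -31740512819/546 ≈ -5.8133e+7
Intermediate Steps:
(327241 - 151080)*(l(93, 49) + h(546)) = (327241 - 151080)*(-330 + 1/546) = 176161*(-330 + 1/546) = 176161*(-180179/546) = -31740512819/546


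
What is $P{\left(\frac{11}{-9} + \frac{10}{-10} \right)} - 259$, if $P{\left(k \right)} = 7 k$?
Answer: $- \frac{2471}{9} \approx -274.56$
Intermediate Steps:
$P{\left(\frac{11}{-9} + \frac{10}{-10} \right)} - 259 = 7 \left(\frac{11}{-9} + \frac{10}{-10}\right) - 259 = 7 \left(11 \left(- \frac{1}{9}\right) + 10 \left(- \frac{1}{10}\right)\right) - 259 = 7 \left(- \frac{11}{9} - 1\right) - 259 = 7 \left(- \frac{20}{9}\right) - 259 = - \frac{140}{9} - 259 = - \frac{2471}{9}$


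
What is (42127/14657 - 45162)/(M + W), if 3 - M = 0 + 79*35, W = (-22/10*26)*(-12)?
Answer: 3309486535/152110346 ≈ 21.757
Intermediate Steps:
W = 3432/5 (W = (-22*1/10*26)*(-12) = -11/5*26*(-12) = -286/5*(-12) = 3432/5 ≈ 686.40)
M = -2762 (M = 3 - (0 + 79*35) = 3 - (0 + 2765) = 3 - 1*2765 = 3 - 2765 = -2762)
(42127/14657 - 45162)/(M + W) = (42127/14657 - 45162)/(-2762 + 3432/5) = (42127*(1/14657) - 45162)/(-10378/5) = (42127/14657 - 45162)*(-5/10378) = -661897307/14657*(-5/10378) = 3309486535/152110346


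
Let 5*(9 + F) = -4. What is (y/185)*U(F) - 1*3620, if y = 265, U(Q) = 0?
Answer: -3620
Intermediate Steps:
F = -49/5 (F = -9 + (1/5)*(-4) = -9 - 4/5 = -49/5 ≈ -9.8000)
(y/185)*U(F) - 1*3620 = (265/185)*0 - 1*3620 = (265*(1/185))*0 - 3620 = (53/37)*0 - 3620 = 0 - 3620 = -3620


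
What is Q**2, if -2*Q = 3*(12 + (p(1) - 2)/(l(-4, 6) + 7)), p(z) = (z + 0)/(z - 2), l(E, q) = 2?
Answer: 1225/4 ≈ 306.25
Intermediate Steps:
p(z) = z/(-2 + z)
Q = -35/2 (Q = -3*(12 + (1/(-2 + 1) - 2)/(2 + 7))/2 = -3*(12 + (1/(-1) - 2)/9)/2 = -3*(12 + (1*(-1) - 2)*(1/9))/2 = -3*(12 + (-1 - 2)*(1/9))/2 = -3*(12 - 3*1/9)/2 = -3*(12 - 1/3)/2 = -3*35/(2*3) = -1/2*35 = -35/2 ≈ -17.500)
Q**2 = (-35/2)**2 = 1225/4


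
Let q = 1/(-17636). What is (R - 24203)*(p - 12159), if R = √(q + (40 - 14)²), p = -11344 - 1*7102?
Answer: 740732815 - 30605*√52563811415/8818 ≈ 7.3994e+8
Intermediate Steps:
q = -1/17636 ≈ -5.6702e-5
p = -18446 (p = -11344 - 7102 = -18446)
R = √52563811415/8818 (R = √(-1/17636 + (40 - 14)²) = √(-1/17636 + 26²) = √(-1/17636 + 676) = √(11921935/17636) = √52563811415/8818 ≈ 26.000)
(R - 24203)*(p - 12159) = (√52563811415/8818 - 24203)*(-18446 - 12159) = (-24203 + √52563811415/8818)*(-30605) = 740732815 - 30605*√52563811415/8818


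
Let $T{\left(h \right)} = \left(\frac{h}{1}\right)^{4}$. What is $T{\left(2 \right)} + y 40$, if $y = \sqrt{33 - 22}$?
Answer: $16 + 40 \sqrt{11} \approx 148.67$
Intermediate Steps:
$T{\left(h \right)} = h^{4}$ ($T{\left(h \right)} = \left(h 1\right)^{4} = h^{4}$)
$y = \sqrt{11} \approx 3.3166$
$T{\left(2 \right)} + y 40 = 2^{4} + \sqrt{11} \cdot 40 = 16 + 40 \sqrt{11}$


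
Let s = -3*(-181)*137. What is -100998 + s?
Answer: -26607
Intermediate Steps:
s = 74391 (s = 543*137 = 74391)
-100998 + s = -100998 + 74391 = -26607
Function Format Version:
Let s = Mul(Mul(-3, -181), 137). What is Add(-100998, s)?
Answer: -26607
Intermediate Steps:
s = 74391 (s = Mul(543, 137) = 74391)
Add(-100998, s) = Add(-100998, 74391) = -26607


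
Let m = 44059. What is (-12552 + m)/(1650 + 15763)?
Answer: 31507/17413 ≈ 1.8094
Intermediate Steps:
(-12552 + m)/(1650 + 15763) = (-12552 + 44059)/(1650 + 15763) = 31507/17413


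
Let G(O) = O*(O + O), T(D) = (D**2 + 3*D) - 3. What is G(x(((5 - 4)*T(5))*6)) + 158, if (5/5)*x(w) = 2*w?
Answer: 394430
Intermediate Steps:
T(D) = -3 + D**2 + 3*D
x(w) = 2*w
G(O) = 2*O**2 (G(O) = O*(2*O) = 2*O**2)
G(x(((5 - 4)*T(5))*6)) + 158 = 2*(2*(((5 - 4)*(-3 + 5**2 + 3*5))*6))**2 + 158 = 2*(2*((1*(-3 + 25 + 15))*6))**2 + 158 = 2*(2*((1*37)*6))**2 + 158 = 2*(2*(37*6))**2 + 158 = 2*(2*222)**2 + 158 = 2*444**2 + 158 = 2*197136 + 158 = 394272 + 158 = 394430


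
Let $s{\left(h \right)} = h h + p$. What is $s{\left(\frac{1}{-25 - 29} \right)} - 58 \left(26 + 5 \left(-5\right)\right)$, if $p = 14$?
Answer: $- \frac{128303}{2916} \approx -44.0$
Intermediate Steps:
$s{\left(h \right)} = 14 + h^{2}$ ($s{\left(h \right)} = h h + 14 = h^{2} + 14 = 14 + h^{2}$)
$s{\left(\frac{1}{-25 - 29} \right)} - 58 \left(26 + 5 \left(-5\right)\right) = \left(14 + \left(\frac{1}{-25 - 29}\right)^{2}\right) - 58 \left(26 + 5 \left(-5\right)\right) = \left(14 + \left(\frac{1}{-54}\right)^{2}\right) - 58 \left(26 - 25\right) = \left(14 + \left(- \frac{1}{54}\right)^{2}\right) - 58 \cdot 1 = \left(14 + \frac{1}{2916}\right) - 58 = \frac{40825}{2916} - 58 = - \frac{128303}{2916}$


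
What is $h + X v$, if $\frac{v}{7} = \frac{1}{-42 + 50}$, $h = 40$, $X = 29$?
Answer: $\frac{523}{8} \approx 65.375$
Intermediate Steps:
$v = \frac{7}{8}$ ($v = \frac{7}{-42 + 50} = \frac{7}{8} \approx 0.875$)
$h + X v = 40 + 29 \cdot \frac{7}{8} = 40 + \frac{203}{8} = \frac{523}{8}$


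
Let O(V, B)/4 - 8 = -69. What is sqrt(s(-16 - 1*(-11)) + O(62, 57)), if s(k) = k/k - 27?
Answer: 3*I*sqrt(30) ≈ 16.432*I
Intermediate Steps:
O(V, B) = -244 (O(V, B) = 32 + 4*(-69) = 32 - 276 = -244)
s(k) = -26 (s(k) = 1 - 27 = -26)
sqrt(s(-16 - 1*(-11)) + O(62, 57)) = sqrt(-26 - 244) = sqrt(-270) = 3*I*sqrt(30)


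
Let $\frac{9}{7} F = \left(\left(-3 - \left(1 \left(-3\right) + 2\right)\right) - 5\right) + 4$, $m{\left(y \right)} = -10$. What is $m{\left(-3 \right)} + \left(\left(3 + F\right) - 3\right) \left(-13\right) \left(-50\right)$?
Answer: $- \frac{4580}{3} \approx -1526.7$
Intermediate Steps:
$F = - \frac{7}{3}$ ($F = \frac{7 \left(\left(\left(-3 - \left(1 \left(-3\right) + 2\right)\right) - 5\right) + 4\right)}{9} = \frac{7 \left(\left(\left(-3 - \left(-3 + 2\right)\right) - 5\right) + 4\right)}{9} = \frac{7 \left(\left(\left(-3 - -1\right) - 5\right) + 4\right)}{9} = \frac{7 \left(\left(\left(-3 + 1\right) - 5\right) + 4\right)}{9} = \frac{7 \left(\left(-2 - 5\right) + 4\right)}{9} = \frac{7 \left(-7 + 4\right)}{9} = \frac{7}{9} \left(-3\right) = - \frac{7}{3} \approx -2.3333$)
$m{\left(-3 \right)} + \left(\left(3 + F\right) - 3\right) \left(-13\right) \left(-50\right) = -10 + \left(\left(3 - \frac{7}{3}\right) - 3\right) \left(-13\right) \left(-50\right) = -10 + \left(\frac{2}{3} - 3\right) \left(-13\right) \left(-50\right) = -10 + \left(- \frac{7}{3}\right) \left(-13\right) \left(-50\right) = -10 + \frac{91}{3} \left(-50\right) = -10 - \frac{4550}{3} = - \frac{4580}{3}$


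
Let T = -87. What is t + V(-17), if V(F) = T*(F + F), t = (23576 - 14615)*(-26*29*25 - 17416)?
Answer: -324976668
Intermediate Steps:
t = -324979626 (t = 8961*(-754*25 - 17416) = 8961*(-18850 - 17416) = 8961*(-36266) = -324979626)
V(F) = -174*F (V(F) = -87*(F + F) = -174*F)
t + V(-17) = -324979626 - 174*(-17) = -324979626 + 2958 = -324976668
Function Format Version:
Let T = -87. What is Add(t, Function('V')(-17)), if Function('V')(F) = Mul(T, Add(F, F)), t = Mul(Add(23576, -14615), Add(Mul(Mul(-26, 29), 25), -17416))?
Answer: -324976668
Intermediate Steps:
t = -324979626 (t = Mul(8961, Add(Mul(-754, 25), -17416)) = Mul(8961, Add(-18850, -17416)) = Mul(8961, -36266) = -324979626)
Function('V')(F) = Mul(-174, F) (Function('V')(F) = Mul(-87, Add(F, F)) = Mul(-87, Mul(2, F)) = Mul(-174, F))
Add(t, Function('V')(-17)) = Add(-324979626, Mul(-174, -17)) = Add(-324979626, 2958) = -324976668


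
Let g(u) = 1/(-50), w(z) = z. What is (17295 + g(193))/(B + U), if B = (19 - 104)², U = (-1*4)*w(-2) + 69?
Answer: 864749/365100 ≈ 2.3685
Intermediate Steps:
U = 77 (U = -1*4*(-2) + 69 = -4*(-2) + 69 = 8 + 69 = 77)
g(u) = -1/50
B = 7225 (B = (-85)² = 7225)
(17295 + g(193))/(B + U) = (17295 - 1/50)/(7225 + 77) = (864749/50)/7302 = (864749/50)*(1/7302) = 864749/365100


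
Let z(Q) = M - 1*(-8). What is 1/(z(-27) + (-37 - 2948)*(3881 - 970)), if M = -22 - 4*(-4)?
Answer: -1/8689333 ≈ -1.1508e-7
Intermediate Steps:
M = -6 (M = -22 - 1*(-16) = -22 + 16 = -6)
z(Q) = 2 (z(Q) = -6 - 1*(-8) = -6 + 8 = 2)
1/(z(-27) + (-37 - 2948)*(3881 - 970)) = 1/(2 + (-37 - 2948)*(3881 - 970)) = 1/(2 - 2985*2911) = 1/(2 - 8689335) = 1/(-8689333) = -1/8689333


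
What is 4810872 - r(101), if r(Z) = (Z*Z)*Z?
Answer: 3780571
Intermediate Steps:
r(Z) = Z**3 (r(Z) = Z**2*Z = Z**3)
4810872 - r(101) = 4810872 - 1*101**3 = 4810872 - 1*1030301 = 4810872 - 1030301 = 3780571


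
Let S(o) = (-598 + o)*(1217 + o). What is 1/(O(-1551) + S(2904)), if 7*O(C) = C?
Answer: 7/66519631 ≈ 1.0523e-7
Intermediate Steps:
O(C) = C/7
1/(O(-1551) + S(2904)) = 1/((⅐)*(-1551) + (-727766 + 2904² + 619*2904)) = 1/(-1551/7 + (-727766 + 8433216 + 1797576)) = 1/(-1551/7 + 9503026) = 1/(66519631/7) = 7/66519631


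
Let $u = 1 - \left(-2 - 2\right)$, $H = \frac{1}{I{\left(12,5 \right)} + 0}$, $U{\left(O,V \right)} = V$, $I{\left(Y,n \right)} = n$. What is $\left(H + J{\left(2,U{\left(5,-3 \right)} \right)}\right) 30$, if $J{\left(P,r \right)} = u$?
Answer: $156$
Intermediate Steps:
$H = \frac{1}{5}$ ($H = \frac{1}{5 + 0} = \frac{1}{5} \approx 0.2$)
$u = 5$ ($u = 1 - -4 = 1 + 4 = 5$)
$J{\left(P,r \right)} = 5$
$\left(H + J{\left(2,U{\left(5,-3 \right)} \right)}\right) 30 = \left(\frac{1}{5} + 5\right) 30 = \frac{26}{5} \cdot 30 = 156$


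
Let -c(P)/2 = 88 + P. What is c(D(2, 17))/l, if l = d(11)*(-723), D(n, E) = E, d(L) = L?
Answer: 70/2651 ≈ 0.026405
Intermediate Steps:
c(P) = -176 - 2*P (c(P) = -2*(88 + P) = -176 - 2*P)
l = -7953 (l = 11*(-723) = -7953)
c(D(2, 17))/l = (-176 - 2*17)/(-7953) = (-176 - 34)*(-1/7953) = -210*(-1/7953) = 70/2651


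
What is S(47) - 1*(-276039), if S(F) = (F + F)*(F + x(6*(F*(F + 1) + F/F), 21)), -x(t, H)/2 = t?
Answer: -2265439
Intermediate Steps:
x(t, H) = -2*t
S(F) = 2*F*(-12 + F - 12*F*(1 + F)) (S(F) = (F + F)*(F - 12*(F*(F + 1) + F/F)) = (2*F)*(F - 12*(F*(1 + F) + 1)) = (2*F)*(F - 12*(1 + F*(1 + F))) = (2*F)*(F - 2*(6 + 6*F*(1 + F))) = (2*F)*(F + (-12 - 12*F*(1 + F))) = (2*F)*(-12 + F - 12*F*(1 + F)) = 2*F*(-12 + F - 12*F*(1 + F)))
S(47) - 1*(-276039) = 2*47*(-12 - 12*47² - 11*47) - 1*(-276039) = 2*47*(-12 - 12*2209 - 517) + 276039 = 2*47*(-12 - 26508 - 517) + 276039 = 2*47*(-27037) + 276039 = -2541478 + 276039 = -2265439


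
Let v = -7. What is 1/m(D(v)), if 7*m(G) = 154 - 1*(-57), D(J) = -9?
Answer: 7/211 ≈ 0.033175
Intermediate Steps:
m(G) = 211/7 (m(G) = (154 - 1*(-57))/7 = (154 + 57)/7 = (⅐)*211 = 211/7)
1/m(D(v)) = 1/(211/7) = 7/211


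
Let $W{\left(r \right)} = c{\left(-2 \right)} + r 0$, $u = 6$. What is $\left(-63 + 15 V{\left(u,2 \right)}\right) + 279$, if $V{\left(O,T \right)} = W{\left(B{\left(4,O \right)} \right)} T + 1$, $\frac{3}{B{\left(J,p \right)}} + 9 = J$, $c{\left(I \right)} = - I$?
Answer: $291$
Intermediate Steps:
$B{\left(J,p \right)} = \frac{3}{-9 + J}$
$W{\left(r \right)} = 2$ ($W{\left(r \right)} = \left(-1\right) \left(-2\right) + r 0 = 2 + 0 = 2$)
$V{\left(O,T \right)} = 1 + 2 T$ ($V{\left(O,T \right)} = 2 T + 1 = 1 + 2 T$)
$\left(-63 + 15 V{\left(u,2 \right)}\right) + 279 = \left(-63 + 15 \left(1 + 2 \cdot 2\right)\right) + 279 = \left(-63 + 15 \left(1 + 4\right)\right) + 279 = \left(-63 + 15 \cdot 5\right) + 279 = \left(-63 + 75\right) + 279 = 12 + 279 = 291$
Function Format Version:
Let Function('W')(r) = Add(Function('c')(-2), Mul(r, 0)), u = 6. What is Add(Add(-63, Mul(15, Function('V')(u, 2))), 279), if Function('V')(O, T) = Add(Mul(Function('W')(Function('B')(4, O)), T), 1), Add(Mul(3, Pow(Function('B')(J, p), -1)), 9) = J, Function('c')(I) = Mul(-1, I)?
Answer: 291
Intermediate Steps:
Function('B')(J, p) = Mul(3, Pow(Add(-9, J), -1))
Function('W')(r) = 2 (Function('W')(r) = Add(Mul(-1, -2), Mul(r, 0)) = Add(2, 0) = 2)
Function('V')(O, T) = Add(1, Mul(2, T)) (Function('V')(O, T) = Add(Mul(2, T), 1) = Add(1, Mul(2, T)))
Add(Add(-63, Mul(15, Function('V')(u, 2))), 279) = Add(Add(-63, Mul(15, Add(1, Mul(2, 2)))), 279) = Add(Add(-63, Mul(15, Add(1, 4))), 279) = Add(Add(-63, Mul(15, 5)), 279) = Add(Add(-63, 75), 279) = Add(12, 279) = 291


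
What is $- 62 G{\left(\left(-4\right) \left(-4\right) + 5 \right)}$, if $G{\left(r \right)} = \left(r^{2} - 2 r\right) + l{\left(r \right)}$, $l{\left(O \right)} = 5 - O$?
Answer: $-23746$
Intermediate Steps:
$G{\left(r \right)} = 5 + r^{2} - 3 r$ ($G{\left(r \right)} = \left(r^{2} - 2 r\right) - \left(-5 + r\right) = 5 + r^{2} - 3 r$)
$- 62 G{\left(\left(-4\right) \left(-4\right) + 5 \right)} = - 62 \left(5 + \left(\left(-4\right) \left(-4\right) + 5\right)^{2} - 3 \left(\left(-4\right) \left(-4\right) + 5\right)\right) = - 62 \left(5 + \left(16 + 5\right)^{2} - 3 \left(16 + 5\right)\right) = - 62 \left(5 + 21^{2} - 63\right) = - 62 \left(5 + 441 - 63\right) = \left(-62\right) 383 = -23746$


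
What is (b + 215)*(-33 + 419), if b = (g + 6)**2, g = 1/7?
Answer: 4780224/49 ≈ 97556.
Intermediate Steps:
g = 1/7 ≈ 0.14286
b = 1849/49 (b = (1/7 + 6)**2 = (43/7)**2 = 1849/49 ≈ 37.735)
(b + 215)*(-33 + 419) = (1849/49 + 215)*(-33 + 419) = (12384/49)*386 = 4780224/49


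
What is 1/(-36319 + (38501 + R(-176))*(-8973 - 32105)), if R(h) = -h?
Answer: -1/1588810125 ≈ -6.2940e-10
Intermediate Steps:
1/(-36319 + (38501 + R(-176))*(-8973 - 32105)) = 1/(-36319 + (38501 - 1*(-176))*(-8973 - 32105)) = 1/(-36319 + (38501 + 176)*(-41078)) = 1/(-36319 + 38677*(-41078)) = 1/(-36319 - 1588773806) = 1/(-1588810125) = -1/1588810125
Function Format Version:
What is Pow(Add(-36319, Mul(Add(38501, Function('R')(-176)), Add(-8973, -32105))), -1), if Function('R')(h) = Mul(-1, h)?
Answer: Rational(-1, 1588810125) ≈ -6.2940e-10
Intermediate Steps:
Pow(Add(-36319, Mul(Add(38501, Function('R')(-176)), Add(-8973, -32105))), -1) = Pow(Add(-36319, Mul(Add(38501, Mul(-1, -176)), Add(-8973, -32105))), -1) = Pow(Add(-36319, Mul(Add(38501, 176), -41078)), -1) = Pow(Add(-36319, Mul(38677, -41078)), -1) = Pow(Add(-36319, -1588773806), -1) = Pow(-1588810125, -1) = Rational(-1, 1588810125)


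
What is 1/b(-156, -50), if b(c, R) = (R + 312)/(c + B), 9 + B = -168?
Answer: -333/262 ≈ -1.2710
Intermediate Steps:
B = -177 (B = -9 - 168 = -177)
b(c, R) = (312 + R)/(-177 + c) (b(c, R) = (R + 312)/(c - 177) = (312 + R)/(-177 + c))
1/b(-156, -50) = 1/((312 - 50)/(-177 - 156)) = 1/(262/(-333)) = 1/(-1/333*262) = 1/(-262/333) = -333/262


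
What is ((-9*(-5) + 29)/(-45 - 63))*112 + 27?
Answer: -1343/27 ≈ -49.741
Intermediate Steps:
((-9*(-5) + 29)/(-45 - 63))*112 + 27 = ((45 + 29)/(-108))*112 + 27 = (74*(-1/108))*112 + 27 = -37/54*112 + 27 = -2072/27 + 27 = -1343/27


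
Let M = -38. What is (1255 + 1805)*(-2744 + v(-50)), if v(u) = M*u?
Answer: -2582640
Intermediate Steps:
v(u) = -38*u
(1255 + 1805)*(-2744 + v(-50)) = (1255 + 1805)*(-2744 - 38*(-50)) = 3060*(-2744 + 1900) = 3060*(-844) = -2582640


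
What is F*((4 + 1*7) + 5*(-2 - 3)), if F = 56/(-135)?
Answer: 784/135 ≈ 5.8074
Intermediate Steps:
F = -56/135 (F = 56*(-1/135) = -56/135 ≈ -0.41481)
F*((4 + 1*7) + 5*(-2 - 3)) = -56*((4 + 1*7) + 5*(-2 - 3))/135 = -56*((4 + 7) + 5*(-5))/135 = -56*(11 - 25)/135 = -56/135*(-14) = 784/135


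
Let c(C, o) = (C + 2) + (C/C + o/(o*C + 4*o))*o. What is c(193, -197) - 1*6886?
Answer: -6889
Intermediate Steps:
c(C, o) = 2 + C + o*(1 + o/(4*o + C*o)) (c(C, o) = (2 + C) + (1 + o/(C*o + 4*o))*o = (2 + C) + (1 + o/(4*o + C*o))*o = (2 + C) + o*(1 + o/(4*o + C*o)) = 2 + C + o*(1 + o/(4*o + C*o)))
c(193, -197) - 1*6886 = (8 + 193² + 5*(-197) + 6*193 + 193*(-197))/(4 + 193) - 1*6886 = (8 + 37249 - 985 + 1158 - 38021)/197 - 6886 = (1/197)*(-591) - 6886 = -3 - 6886 = -6889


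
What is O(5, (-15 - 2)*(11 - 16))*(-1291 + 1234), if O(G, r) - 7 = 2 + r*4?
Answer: -19893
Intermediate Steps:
O(G, r) = 9 + 4*r (O(G, r) = 7 + (2 + r*4) = 7 + (2 + 4*r) = 9 + 4*r)
O(5, (-15 - 2)*(11 - 16))*(-1291 + 1234) = (9 + 4*((-15 - 2)*(11 - 16)))*(-1291 + 1234) = (9 + 4*(-17*(-5)))*(-57) = (9 + 4*85)*(-57) = (9 + 340)*(-57) = 349*(-57) = -19893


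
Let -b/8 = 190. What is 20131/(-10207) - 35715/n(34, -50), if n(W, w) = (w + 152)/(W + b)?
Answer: 90284808678/173519 ≈ 5.2032e+5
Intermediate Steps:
b = -1520 (b = -8*190 = -1520)
n(W, w) = (152 + w)/(-1520 + W) (n(W, w) = (w + 152)/(W - 1520) = (152 + w)/(-1520 + W))
20131/(-10207) - 35715/n(34, -50) = 20131/(-10207) - 35715*(-1520 + 34)/(152 - 50) = 20131*(-1/10207) - 35715/(102/(-1486)) = -20131/10207 - 35715/((-1/1486*102)) = -20131/10207 - 35715/(-51/743) = -20131/10207 - 35715*(-743/51) = -20131/10207 + 8845415/17 = 90284808678/173519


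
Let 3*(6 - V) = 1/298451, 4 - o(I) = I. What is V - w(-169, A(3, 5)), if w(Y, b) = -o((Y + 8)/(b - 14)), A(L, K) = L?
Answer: -45663014/9848883 ≈ -4.6364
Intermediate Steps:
o(I) = 4 - I
w(Y, b) = -4 + (8 + Y)/(-14 + b) (w(Y, b) = -(4 - (Y + 8)/(b - 14)) = -(4 - (8 + Y)/(-14 + b)) = -4 + (8 + Y)/(-14 + b))
V = 5372117/895353 (V = 6 - 1/3/298451 = 6 - 1/3*1/298451 = 6 - 1/895353 = 5372117/895353 ≈ 6.0000)
V - w(-169, A(3, 5)) = 5372117/895353 - (64 - 169 - 4*3)/(-14 + 3) = 5372117/895353 - (64 - 169 - 12)/(-11) = 5372117/895353 - (-1)*(-117)/11 = 5372117/895353 - 1*117/11 = 5372117/895353 - 117/11 = -45663014/9848883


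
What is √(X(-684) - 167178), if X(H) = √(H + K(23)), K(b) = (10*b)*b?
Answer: √(-167178 + 7*√94) ≈ 408.79*I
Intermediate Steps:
K(b) = 10*b²
X(H) = √(5290 + H) (X(H) = √(H + 10*23²) = √(H + 10*529) = √(H + 5290) = √(5290 + H))
√(X(-684) - 167178) = √(√(5290 - 684) - 167178) = √(√4606 - 167178) = √(7*√94 - 167178) = √(-167178 + 7*√94)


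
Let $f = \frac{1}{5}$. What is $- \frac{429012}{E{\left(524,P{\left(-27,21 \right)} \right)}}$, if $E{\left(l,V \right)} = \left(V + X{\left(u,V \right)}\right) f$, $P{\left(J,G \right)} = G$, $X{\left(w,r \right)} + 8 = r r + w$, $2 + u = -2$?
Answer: $- \frac{23834}{5} \approx -4766.8$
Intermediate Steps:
$u = -4$ ($u = -2 - 2 = -4$)
$X{\left(w,r \right)} = -8 + w + r^{2}$ ($X{\left(w,r \right)} = -8 + \left(r r + w\right) = -8 + \left(r^{2} + w\right) = -8 + \left(w + r^{2}\right) = -8 + w + r^{2}$)
$f = \frac{1}{5} \approx 0.2$
$E{\left(l,V \right)} = - \frac{12}{5} + \frac{V}{5} + \frac{V^{2}}{5}$ ($E{\left(l,V \right)} = \left(V - \left(12 - V^{2}\right)\right) \frac{1}{5} = \left(V + \left(-12 + V^{2}\right)\right) \frac{1}{5} = \left(-12 + V + V^{2}\right) \frac{1}{5} = - \frac{12}{5} + \frac{V}{5} + \frac{V^{2}}{5}$)
$- \frac{429012}{E{\left(524,P{\left(-27,21 \right)} \right)}} = - \frac{429012}{- \frac{12}{5} + \frac{1}{5} \cdot 21 + \frac{21^{2}}{5}} = - \frac{429012}{- \frac{12}{5} + \frac{21}{5} + \frac{1}{5} \cdot 441} = - \frac{429012}{- \frac{12}{5} + \frac{21}{5} + \frac{441}{5}} = - \frac{429012}{90} = \left(-429012\right) \frac{1}{90} = - \frac{23834}{5}$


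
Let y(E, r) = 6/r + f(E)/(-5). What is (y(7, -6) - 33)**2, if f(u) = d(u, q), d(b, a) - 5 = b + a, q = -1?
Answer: 32761/25 ≈ 1310.4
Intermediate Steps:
d(b, a) = 5 + a + b (d(b, a) = 5 + (b + a) = 5 + (a + b) = 5 + a + b)
f(u) = 4 + u (f(u) = 5 - 1 + u = 4 + u)
y(E, r) = -4/5 + 6/r - E/5 (y(E, r) = 6/r + (4 + E)/(-5) = 6/r + (4 + E)*(-1/5) = 6/r + (-4/5 - E/5) = -4/5 + 6/r - E/5)
(y(7, -6) - 33)**2 = ((1/5)*(30 - 1*(-6)*(4 + 7))/(-6) - 33)**2 = ((1/5)*(-1/6)*(30 - 1*(-6)*11) - 33)**2 = ((1/5)*(-1/6)*(30 + 66) - 33)**2 = ((1/5)*(-1/6)*96 - 33)**2 = (-16/5 - 33)**2 = (-181/5)**2 = 32761/25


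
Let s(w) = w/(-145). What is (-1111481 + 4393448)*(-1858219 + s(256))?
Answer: -884299788515637/145 ≈ -6.0986e+12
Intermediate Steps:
s(w) = -w/145 (s(w) = w*(-1/145) = -w/145)
(-1111481 + 4393448)*(-1858219 + s(256)) = (-1111481 + 4393448)*(-1858219 - 1/145*256) = 3281967*(-1858219 - 256/145) = 3281967*(-269442011/145) = -884299788515637/145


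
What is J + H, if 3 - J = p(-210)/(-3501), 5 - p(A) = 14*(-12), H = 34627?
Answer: 121239803/3501 ≈ 34630.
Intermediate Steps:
p(A) = 173 (p(A) = 5 - 14*(-12) = 5 - 1*(-168) = 5 + 168 = 173)
J = 10676/3501 (J = 3 - 173/(-3501) = 3 - 173*(-1)/3501 = 3 - 1*(-173/3501) = 3 + 173/3501 = 10676/3501 ≈ 3.0494)
J + H = 10676/3501 + 34627 = 121239803/3501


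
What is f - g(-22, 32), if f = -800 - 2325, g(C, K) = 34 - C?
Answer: -3181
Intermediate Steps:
f = -3125
f - g(-22, 32) = -3125 - (34 - 1*(-22)) = -3125 - (34 + 22) = -3125 - 1*56 = -3125 - 56 = -3181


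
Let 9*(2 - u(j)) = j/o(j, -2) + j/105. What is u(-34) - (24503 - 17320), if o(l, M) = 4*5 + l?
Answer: -6786266/945 ≈ -7181.2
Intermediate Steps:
o(l, M) = 20 + l
u(j) = 2 - j/945 - j/(9*(20 + j)) (u(j) = 2 - (j/(20 + j) + j/105)/9 = 2 - (j/105 + j/(20 + j))/9 = 2 + (-j/945 - j/(9*(20 + j))) = 2 - j/945 - j/(9*(20 + j)))
u(-34) - (24503 - 17320) = (37800 - 1*(-34)² + 1765*(-34))/(945*(20 - 34)) - (24503 - 17320) = (1/945)*(37800 - 1*1156 - 60010)/(-14) - 1*7183 = (1/945)*(-1/14)*(37800 - 1156 - 60010) - 7183 = (1/945)*(-1/14)*(-23366) - 7183 = 1669/945 - 7183 = -6786266/945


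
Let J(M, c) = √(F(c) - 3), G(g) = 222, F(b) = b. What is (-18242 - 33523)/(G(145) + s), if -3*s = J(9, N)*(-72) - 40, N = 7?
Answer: -1827/10 ≈ -182.70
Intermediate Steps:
J(M, c) = √(-3 + c) (J(M, c) = √(c - 3) = √(-3 + c))
s = 184/3 (s = -(√(-3 + 7)*(-72) - 40)/3 = -(√4*(-72) - 40)/3 = -(2*(-72) - 40)/3 = -(-144 - 40)/3 = -⅓*(-184) = 184/3 ≈ 61.333)
(-18242 - 33523)/(G(145) + s) = (-18242 - 33523)/(222 + 184/3) = -51765/850/3 = -51765*3/850 = -1827/10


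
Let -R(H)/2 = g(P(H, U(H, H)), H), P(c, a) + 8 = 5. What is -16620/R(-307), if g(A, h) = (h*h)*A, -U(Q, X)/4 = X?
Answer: -2770/94249 ≈ -0.029390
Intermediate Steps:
U(Q, X) = -4*X
P(c, a) = -3 (P(c, a) = -8 + 5 = -3)
g(A, h) = A*h² (g(A, h) = h²*A = A*h²)
R(H) = 6*H² (R(H) = -(-6)*H² = 6*H²)
-16620/R(-307) = -16620/(6*(-307)²) = -16620/(6*94249) = -16620/565494 = -16620*1/565494 = -2770/94249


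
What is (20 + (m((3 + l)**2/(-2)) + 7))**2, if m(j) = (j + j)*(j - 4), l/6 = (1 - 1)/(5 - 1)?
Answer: 42849/4 ≈ 10712.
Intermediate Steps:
l = 0 (l = 6*((1 - 1)/(5 - 1)) = 6*(0/4) = 6*(0*(1/4)) = 6*0 = 0)
m(j) = 2*j*(-4 + j) (m(j) = (2*j)*(-4 + j) = 2*j*(-4 + j))
(20 + (m((3 + l)**2/(-2)) + 7))**2 = (20 + (2*((3 + 0)**2/(-2))*(-4 + (3 + 0)**2/(-2)) + 7))**2 = (20 + (2*(3**2*(-1/2))*(-4 + 3**2*(-1/2)) + 7))**2 = (20 + (2*(9*(-1/2))*(-4 + 9*(-1/2)) + 7))**2 = (20 + (2*(-9/2)*(-4 - 9/2) + 7))**2 = (20 + (2*(-9/2)*(-17/2) + 7))**2 = (20 + (153/2 + 7))**2 = (20 + 167/2)**2 = (207/2)**2 = 42849/4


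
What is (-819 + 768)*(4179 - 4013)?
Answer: -8466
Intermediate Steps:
(-819 + 768)*(4179 - 4013) = -51*166 = -8466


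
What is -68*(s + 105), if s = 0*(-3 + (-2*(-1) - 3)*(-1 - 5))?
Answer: -7140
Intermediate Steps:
s = 0 (s = 0*(-3 + (2 - 3)*(-6)) = 0*(-3 - 1*(-6)) = 0*(-3 + 6) = 0*3 = 0)
-68*(s + 105) = -68*(0 + 105) = -68*105 = -7140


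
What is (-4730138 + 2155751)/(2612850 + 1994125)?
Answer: -2574387/4606975 ≈ -0.55880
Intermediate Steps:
(-4730138 + 2155751)/(2612850 + 1994125) = -2574387/4606975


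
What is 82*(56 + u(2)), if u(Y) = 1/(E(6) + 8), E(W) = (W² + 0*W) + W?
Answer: 114841/25 ≈ 4593.6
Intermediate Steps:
E(W) = W + W² (E(W) = (W² + 0) + W = W² + W = W + W²)
u(Y) = 1/50 (u(Y) = 1/(6*(1 + 6) + 8) = 1/(6*7 + 8) = 1/(42 + 8) = 1/50)
82*(56 + u(2)) = 82*(56 + 1/50) = 82*(2801/50) = 114841/25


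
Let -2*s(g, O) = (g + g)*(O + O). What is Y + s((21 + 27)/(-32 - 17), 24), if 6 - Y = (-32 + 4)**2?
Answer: -35818/49 ≈ -730.98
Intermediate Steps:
s(g, O) = -2*O*g (s(g, O) = -(g + g)*(O + O)/2 = -2*g*2*O/2 = -2*O*g)
Y = -778 (Y = 6 - (-32 + 4)**2 = 6 - 1*(-28)**2 = 6 - 1*784 = 6 - 784 = -778)
Y + s((21 + 27)/(-32 - 17), 24) = -778 - 2*24*(21 + 27)/(-32 - 17) = -778 - 2*24*48/(-49) = -778 - 2*24*48*(-1/49) = -778 - 2*24*(-48/49) = -778 + 2304/49 = -35818/49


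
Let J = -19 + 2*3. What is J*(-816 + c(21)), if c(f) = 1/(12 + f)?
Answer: 350051/33 ≈ 10608.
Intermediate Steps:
J = -13 (J = -19 + 6 = -13)
J*(-816 + c(21)) = -13*(-816 + 1/(12 + 21)) = -13*(-816 + 1/33) = -13*(-26927/33) = 350051/33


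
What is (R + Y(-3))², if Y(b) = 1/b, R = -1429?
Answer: 18386944/9 ≈ 2.0430e+6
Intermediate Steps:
(R + Y(-3))² = (-1429 + 1/(-3))² = (-1429 - ⅓)² = (-4288/3)² = 18386944/9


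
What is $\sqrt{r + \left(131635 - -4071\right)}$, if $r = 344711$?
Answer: $\sqrt{480417} \approx 693.12$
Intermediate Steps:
$\sqrt{r + \left(131635 - -4071\right)} = \sqrt{344711 + \left(131635 - -4071\right)} = \sqrt{344711 + \left(131635 + 4071\right)} = \sqrt{344711 + 135706} = \sqrt{480417}$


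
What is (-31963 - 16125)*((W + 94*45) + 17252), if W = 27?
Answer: -1034324792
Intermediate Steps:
(-31963 - 16125)*((W + 94*45) + 17252) = (-31963 - 16125)*((27 + 94*45) + 17252) = -48088*((27 + 4230) + 17252) = -48088*(4257 + 17252) = -48088*21509 = -1034324792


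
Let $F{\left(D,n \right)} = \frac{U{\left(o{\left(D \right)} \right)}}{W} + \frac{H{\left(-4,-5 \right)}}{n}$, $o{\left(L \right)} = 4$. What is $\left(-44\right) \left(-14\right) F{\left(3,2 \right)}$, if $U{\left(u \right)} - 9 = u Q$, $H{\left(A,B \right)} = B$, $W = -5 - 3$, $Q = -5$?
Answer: $-693$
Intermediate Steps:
$W = -8$ ($W = -5 - 3 = -8$)
$U{\left(u \right)} = 9 - 5 u$ ($U{\left(u \right)} = 9 + u \left(-5\right) = 9 - 5 u$)
$F{\left(D,n \right)} = \frac{11}{8} - \frac{5}{n}$ ($F{\left(D,n \right)} = \frac{9 - 20}{-8} - \frac{5}{n} = \left(9 - 20\right) \left(- \frac{1}{8}\right) - \frac{5}{n} = \left(-11\right) \left(- \frac{1}{8}\right) - \frac{5}{n} = \frac{11}{8} - \frac{5}{n}$)
$\left(-44\right) \left(-14\right) F{\left(3,2 \right)} = \left(-44\right) \left(-14\right) \left(\frac{11}{8} - \frac{5}{2}\right) = 616 \left(\frac{11}{8} - \frac{5}{2}\right) = 616 \left(- \frac{9}{8}\right) = -693$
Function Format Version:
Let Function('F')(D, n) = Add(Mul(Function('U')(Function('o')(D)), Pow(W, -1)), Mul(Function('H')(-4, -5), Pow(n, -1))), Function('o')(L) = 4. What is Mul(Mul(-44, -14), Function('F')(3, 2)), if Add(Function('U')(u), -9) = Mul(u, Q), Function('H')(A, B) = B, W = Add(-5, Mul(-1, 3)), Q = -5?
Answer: -693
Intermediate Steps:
W = -8 (W = Add(-5, -3) = -8)
Function('U')(u) = Add(9, Mul(-5, u)) (Function('U')(u) = Add(9, Mul(u, -5)) = Add(9, Mul(-5, u)))
Function('F')(D, n) = Add(Rational(11, 8), Mul(-5, Pow(n, -1))) (Function('F')(D, n) = Add(Mul(Add(9, Mul(-5, 4)), Pow(-8, -1)), Mul(-5, Pow(n, -1))) = Add(Mul(Add(9, -20), Rational(-1, 8)), Mul(-5, Pow(n, -1))) = Add(Mul(-11, Rational(-1, 8)), Mul(-5, Pow(n, -1))) = Add(Rational(11, 8), Mul(-5, Pow(n, -1))))
Mul(Mul(-44, -14), Function('F')(3, 2)) = Mul(Mul(-44, -14), Add(Rational(11, 8), Mul(-5, Pow(2, -1)))) = Mul(616, Add(Rational(11, 8), Mul(-5, Rational(1, 2)))) = Mul(616, Add(Rational(11, 8), Rational(-5, 2))) = Mul(616, Rational(-9, 8)) = -693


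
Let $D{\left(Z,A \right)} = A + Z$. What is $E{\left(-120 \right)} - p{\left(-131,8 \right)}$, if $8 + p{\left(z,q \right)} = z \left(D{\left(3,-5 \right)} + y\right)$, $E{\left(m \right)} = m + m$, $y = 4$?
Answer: $30$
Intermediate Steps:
$E{\left(m \right)} = 2 m$
$p{\left(z,q \right)} = -8 + 2 z$ ($p{\left(z,q \right)} = -8 + z \left(\left(-5 + 3\right) + 4\right) = -8 + z \left(-2 + 4\right) = -8 + z 2 = -8 + 2 z$)
$E{\left(-120 \right)} - p{\left(-131,8 \right)} = 2 \left(-120\right) - \left(-8 + 2 \left(-131\right)\right) = -240 - \left(-8 - 262\right) = -240 - -270 = -240 + 270 = 30$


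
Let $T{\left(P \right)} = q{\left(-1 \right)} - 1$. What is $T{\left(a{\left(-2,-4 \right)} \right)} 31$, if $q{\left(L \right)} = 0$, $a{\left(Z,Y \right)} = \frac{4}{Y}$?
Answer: $-31$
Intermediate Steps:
$T{\left(P \right)} = -1$ ($T{\left(P \right)} = 0 - 1 = -1$)
$T{\left(a{\left(-2,-4 \right)} \right)} 31 = \left(-1\right) 31 = -31$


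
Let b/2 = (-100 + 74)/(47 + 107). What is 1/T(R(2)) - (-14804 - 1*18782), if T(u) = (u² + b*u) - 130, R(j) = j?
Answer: 327597767/9754 ≈ 33586.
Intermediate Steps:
b = -26/77 (b = 2*((-100 + 74)/(47 + 107)) = 2*(-26/154) = 2*(-26*1/154) = 2*(-13/77) = -26/77 ≈ -0.33766)
T(u) = -130 + u² - 26*u/77 (T(u) = (u² - 26*u/77) - 130 = -130 + u² - 26*u/77)
1/T(R(2)) - (-14804 - 1*18782) = 1/(-130 + 2² - 26/77*2) - (-14804 - 1*18782) = 1/(-130 + 4 - 52/77) - (-14804 - 18782) = 1/(-9754/77) - 1*(-33586) = -77/9754 + 33586 = 327597767/9754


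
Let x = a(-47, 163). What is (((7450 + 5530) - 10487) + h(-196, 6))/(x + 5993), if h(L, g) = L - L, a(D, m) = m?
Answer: 277/684 ≈ 0.40497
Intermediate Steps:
h(L, g) = 0
x = 163
(((7450 + 5530) - 10487) + h(-196, 6))/(x + 5993) = (((7450 + 5530) - 10487) + 0)/(163 + 5993) = ((12980 - 10487) + 0)/6156 = (2493 + 0)*(1/6156) = 2493*(1/6156) = 277/684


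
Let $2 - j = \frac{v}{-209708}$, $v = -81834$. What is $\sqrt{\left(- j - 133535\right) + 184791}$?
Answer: $\frac{\sqrt{563509285201382}}{104854} \approx 226.39$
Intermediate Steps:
$j = \frac{168791}{104854}$ ($j = 2 - - \frac{81834}{-209708} = 2 - \left(-81834\right) \left(- \frac{1}{209708}\right) = 2 - \frac{40917}{104854} = \frac{168791}{104854} \approx 1.6098$)
$\sqrt{\left(- j - 133535\right) + 184791} = \sqrt{\left(\left(-1\right) \frac{168791}{104854} - 133535\right) + 184791} = \sqrt{\left(- \frac{168791}{104854} - 133535\right) + 184791} = \sqrt{- \frac{14001847681}{104854} + 184791} = \sqrt{\frac{5374227833}{104854}} = \frac{\sqrt{563509285201382}}{104854}$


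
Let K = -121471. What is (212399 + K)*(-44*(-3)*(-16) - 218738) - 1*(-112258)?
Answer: -20081336542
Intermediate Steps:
(212399 + K)*(-44*(-3)*(-16) - 218738) - 1*(-112258) = (212399 - 121471)*(-44*(-3)*(-16) - 218738) - 1*(-112258) = 90928*(132*(-16) - 218738) + 112258 = 90928*(-2112 - 218738) + 112258 = 90928*(-220850) + 112258 = -20081448800 + 112258 = -20081336542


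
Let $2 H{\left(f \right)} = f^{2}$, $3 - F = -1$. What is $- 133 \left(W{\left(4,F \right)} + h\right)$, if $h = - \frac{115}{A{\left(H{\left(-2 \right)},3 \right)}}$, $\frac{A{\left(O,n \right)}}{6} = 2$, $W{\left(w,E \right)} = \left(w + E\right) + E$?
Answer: $- \frac{3857}{12} \approx -321.42$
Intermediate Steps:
$F = 4$ ($F = 3 - -1 = 3 + 1 = 4$)
$H{\left(f \right)} = \frac{f^{2}}{2}$
$W{\left(w,E \right)} = w + 2 E$ ($W{\left(w,E \right)} = \left(E + w\right) + E = w + 2 E$)
$A{\left(O,n \right)} = 12$ ($A{\left(O,n \right)} = 6 \cdot 2 = 12$)
$h = - \frac{115}{12} \approx -9.5833$
$- 133 \left(W{\left(4,F \right)} + h\right) = - 133 \left(\left(4 + 2 \cdot 4\right) - \frac{115}{12}\right) = - 133 \left(\left(4 + 8\right) - \frac{115}{12}\right) = - 133 \left(12 - \frac{115}{12}\right) = \left(-133\right) \frac{29}{12} = - \frac{3857}{12}$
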